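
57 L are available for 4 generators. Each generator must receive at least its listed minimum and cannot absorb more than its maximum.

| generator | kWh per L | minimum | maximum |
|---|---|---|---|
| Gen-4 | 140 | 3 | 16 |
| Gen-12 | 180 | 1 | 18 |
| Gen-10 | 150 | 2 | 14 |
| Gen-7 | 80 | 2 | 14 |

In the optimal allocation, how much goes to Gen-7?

Meeting every minimum uses 3+1+2+2 = 8 L, leaving 49.
Rank by kWh per L: Gen-12 180 > Gen-10 150 > Gen-4 140 > Gen-7 80.
Gen-12: +17 to 18 (cap) → 32 left.
Gen-10: +12 to 14 (cap) → 20 left.
Gen-4 takes 13 more to reach its cap of 16 → 7 left.
Gen-7: +7 (room for 12) → 9. Pool exhausted.

9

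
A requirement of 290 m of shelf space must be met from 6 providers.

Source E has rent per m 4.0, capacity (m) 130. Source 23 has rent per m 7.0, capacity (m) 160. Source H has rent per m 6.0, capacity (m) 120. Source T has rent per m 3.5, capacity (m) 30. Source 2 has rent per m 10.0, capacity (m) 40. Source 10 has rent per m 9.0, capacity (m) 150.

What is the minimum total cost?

Fill from the cheapest provider first.
Take 30 from Source T at 3.5 → need 260 more.
Source E (4.0): use full 130 → 130 m to go.
Take 120 from Source H at 6.0 → need 10 more.
Source 23 at 7.0: take 10 of its 160 → requirement met.
Source 10, Source 2: unused.
Cost = 30×3.5 + 130×4.0 + 120×6.0 + 10×7.0 = 1415.

1415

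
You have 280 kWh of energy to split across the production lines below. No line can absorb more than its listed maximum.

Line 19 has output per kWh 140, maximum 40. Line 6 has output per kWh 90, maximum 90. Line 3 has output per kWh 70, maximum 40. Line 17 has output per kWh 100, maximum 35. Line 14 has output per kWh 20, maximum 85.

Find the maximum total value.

Rank by output per kWh: Line 19 140 > Line 17 100 > Line 6 90 > Line 3 70 > Line 14 20.
Give Line 19 40 to hit its cap of 40 → 240 left.
Give Line 17 35 to hit its cap of 35 → 205 left.
Line 6 takes 90 to reach its cap of 90 → 115 left.
Line 3 takes 40 to reach its cap of 40 → 75 left.
Line 14: +75 (room for 85) → 75. Pool exhausted.
Total = 140×40 + 90×90 + 70×40 + 100×35 + 20×75 = 21500.

21500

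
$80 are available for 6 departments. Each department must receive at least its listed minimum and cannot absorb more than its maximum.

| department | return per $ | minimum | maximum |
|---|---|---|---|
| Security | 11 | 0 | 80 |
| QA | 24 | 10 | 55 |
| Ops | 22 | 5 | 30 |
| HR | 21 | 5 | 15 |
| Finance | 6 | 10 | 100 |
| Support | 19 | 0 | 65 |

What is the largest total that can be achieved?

1705

Meeting every minimum uses 0+10+5+5+10+0 = 30 $, leaving 50.
Order the departments by return per $: QA 24 > Ops 22 > HR 21 > Support 19 > Security 11 > Finance 6.
QA takes 45 more to reach its cap of 55 — 5 left.
Only 5 left; Ops takes them to reach 10.
Total = 24×55 + 22×10 + 21×5 + 6×10 = 1705.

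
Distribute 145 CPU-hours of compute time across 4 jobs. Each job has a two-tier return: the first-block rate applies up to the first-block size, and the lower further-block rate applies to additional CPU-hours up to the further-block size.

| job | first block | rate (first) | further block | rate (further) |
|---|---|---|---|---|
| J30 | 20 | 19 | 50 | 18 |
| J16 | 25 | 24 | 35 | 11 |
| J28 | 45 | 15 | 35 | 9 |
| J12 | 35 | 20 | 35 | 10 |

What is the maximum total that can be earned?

Rank every tier by rate: J16/tier1 24 > J12/tier1 20 > J30/tier1 19 > J30/tier2 18 > J28/tier1 15 > J16/tier2 11 > J12/tier2 10 > J28/tier2 9.
J16 tier1 at 24: fill all 25 — 120 left.
J12/tier1 (20): +35 — 85 left.
Fill J30 tier1 block (20 at 19) — 65 left.
Fill J30 tier2 block (50 at 18) — 15 left.
J28/tier1: +15 of 45 at 15; pool empty.
Total = 24×25 + 20×35 + 19×20 + 18×50 + 15×15 = 2805.

2805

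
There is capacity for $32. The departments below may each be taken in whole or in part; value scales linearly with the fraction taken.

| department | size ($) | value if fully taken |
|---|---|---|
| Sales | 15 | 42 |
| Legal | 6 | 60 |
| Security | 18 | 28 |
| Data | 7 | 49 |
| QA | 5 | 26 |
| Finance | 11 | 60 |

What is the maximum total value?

203.4

Rank by value-to-size ratio: Legal 60/6≈10, Data 49/7≈7, Finance 60/11≈5.45, QA 26/5≈5.2, Sales 42/15≈2.8, Security 28/18≈1.56.
Take all of Legal (6 $, value 60) → 26 $ left.
All 7 $ of Data fit (value 49) → 19 remain.
Finance: take in full, 11 $ for value 60 → 8 left.
All 5 $ of QA fit (value 26) → 3 remain.
Fill the last 3 $ with part of Sales: 3/15 of it earns 8.4.
Total value = 203.4.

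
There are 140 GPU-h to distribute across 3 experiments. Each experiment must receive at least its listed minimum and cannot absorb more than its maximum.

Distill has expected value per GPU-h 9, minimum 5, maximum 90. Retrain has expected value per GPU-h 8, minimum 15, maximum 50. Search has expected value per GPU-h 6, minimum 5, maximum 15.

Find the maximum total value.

1200

Meeting every minimum uses 5+15+5 = 25 GPU-h, leaving 115.
Highest expected value per GPU-h first: Distill 9 > Retrain 8 > Search 6.
Distill takes 85 more to reach its cap of 90 → 30 left.
Only 30 left; Retrain takes them to reach 45.
Total = 9×90 + 8×45 + 6×5 = 1200.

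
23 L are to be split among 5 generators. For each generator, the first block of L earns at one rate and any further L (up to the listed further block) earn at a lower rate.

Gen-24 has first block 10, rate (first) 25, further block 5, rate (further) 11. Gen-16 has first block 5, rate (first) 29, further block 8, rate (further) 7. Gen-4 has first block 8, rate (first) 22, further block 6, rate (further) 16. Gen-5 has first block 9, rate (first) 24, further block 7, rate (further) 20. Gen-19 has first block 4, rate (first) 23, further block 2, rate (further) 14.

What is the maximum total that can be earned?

587

Treat each block as its own option and order by rate: Gen-16/T1 29 > Gen-24/T1 25 > Gen-5/T1 24 > Gen-19/T1 23 > Gen-4/T1 22 > Gen-5/T2 20 > Gen-4/T2 16 > Gen-19/T2 14 > Gen-24/T2 11 > Gen-16/T2 7.
Fill Gen-16 T1 block (5 at 29) — 18 left.
Fill Gen-24 T1 block (10 at 25) — 8 left.
Gen-5/T1: +8 of 9 at 24; pool empty.
Total = 29×5 + 25×10 + 24×8 = 587.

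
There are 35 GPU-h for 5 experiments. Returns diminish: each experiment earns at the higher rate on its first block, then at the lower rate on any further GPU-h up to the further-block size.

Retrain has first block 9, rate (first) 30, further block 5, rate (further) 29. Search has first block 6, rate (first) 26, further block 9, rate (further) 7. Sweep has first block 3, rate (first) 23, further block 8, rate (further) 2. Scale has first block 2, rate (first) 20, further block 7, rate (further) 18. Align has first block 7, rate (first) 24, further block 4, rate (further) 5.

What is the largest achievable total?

Rank every tier by rate: Retrain/T1 30 > Retrain/T2 29 > Search/T1 26 > Align/T1 24 > Sweep/T1 23 > Scale/T1 20 > Scale/T2 18 > Search/T2 7 > Align/T2 5 > Sweep/T2 2.
Retrain T1 at 30: fill all 9 ; 26 left.
Retrain T2 at 29: fill all 5 ; 21 left.
Search T1 at 26: fill all 6 ; 15 left.
Align T1 at 24: fill all 7 ; 8 left.
Sweep/T1 (23): +3 ; 5 left.
Scale T1 at 20: fill all 2 ; 3 left.
3 remain; put them into Scale T2 at 18.
Total = 30×9 + 29×5 + 26×6 + 24×7 + 23×3 + 20×2 + 18×3 = 902.

902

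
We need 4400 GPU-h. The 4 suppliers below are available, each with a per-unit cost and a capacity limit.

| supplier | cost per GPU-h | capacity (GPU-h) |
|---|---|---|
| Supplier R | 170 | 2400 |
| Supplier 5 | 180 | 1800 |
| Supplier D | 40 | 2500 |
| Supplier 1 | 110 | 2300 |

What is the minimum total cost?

Fill from the cheapest supplier first.
Take 2500 from Supplier D at 40 ; need 1900 more.
Take 1900 from Supplier 1 at 110 to finish.
Supplier R, Supplier 5: unused.
Cost = 2500×40 + 1900×110 = 309000.

309000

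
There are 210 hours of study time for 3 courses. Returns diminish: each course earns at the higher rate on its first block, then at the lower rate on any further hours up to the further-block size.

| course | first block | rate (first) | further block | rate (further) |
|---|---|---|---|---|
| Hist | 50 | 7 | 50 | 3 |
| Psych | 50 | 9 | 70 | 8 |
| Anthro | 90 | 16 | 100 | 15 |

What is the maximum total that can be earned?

Treat each block as its own option and order by rate: Anthro/first 16 > Anthro/second 15 > Psych/first 9 > Psych/second 8 > Hist/first 7 > Hist/second 3.
Anthro first at 16: fill all 90 → 120 left.
Anthro/second (15): +100 → 20 left.
20 remain; put them into Psych first at 9.
Total = 16×90 + 15×100 + 9×20 = 3120.

3120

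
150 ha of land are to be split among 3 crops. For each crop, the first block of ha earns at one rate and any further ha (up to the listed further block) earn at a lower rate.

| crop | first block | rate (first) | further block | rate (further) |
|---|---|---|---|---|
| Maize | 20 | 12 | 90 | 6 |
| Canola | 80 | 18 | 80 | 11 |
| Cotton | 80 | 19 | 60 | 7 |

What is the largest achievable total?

2780

Treat each block as its own option and order by rate: Cotton/tier1 19 > Canola/tier1 18 > Maize/tier1 12 > Canola/tier2 11 > Cotton/tier2 7 > Maize/tier2 6.
Cotton tier1 at 19: fill all 80 — 70 left.
Canola tier1 at 18: only 70 left, fill 70.
Total = 19×80 + 18×70 = 2780.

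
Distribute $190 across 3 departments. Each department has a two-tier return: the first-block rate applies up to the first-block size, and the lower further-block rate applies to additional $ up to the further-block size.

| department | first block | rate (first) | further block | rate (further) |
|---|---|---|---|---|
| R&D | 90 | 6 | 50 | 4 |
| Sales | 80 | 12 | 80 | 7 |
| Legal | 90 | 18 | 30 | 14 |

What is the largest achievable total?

Treat each block as its own option and order by rate: Legal/tier1 18 > Legal/tier2 14 > Sales/tier1 12 > Sales/tier2 7 > R&D/tier1 6 > R&D/tier2 4.
Fill Legal tier1 block (90 at 18) ; 100 left.
Fill Legal tier2 block (30 at 14) ; 70 left.
70 remain; put them into Sales tier1 at 12.
Total = 18×90 + 14×30 + 12×70 = 2880.

2880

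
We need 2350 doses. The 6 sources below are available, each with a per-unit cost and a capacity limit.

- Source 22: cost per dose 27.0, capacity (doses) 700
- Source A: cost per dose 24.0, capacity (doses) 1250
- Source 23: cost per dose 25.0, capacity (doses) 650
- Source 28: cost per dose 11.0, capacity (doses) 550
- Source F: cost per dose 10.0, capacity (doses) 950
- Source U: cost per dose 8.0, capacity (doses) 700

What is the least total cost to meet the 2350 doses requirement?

24750

Cheapest first:
Take 700 from Source U at 8.0 → need 1650 more.
Source F at 10.0: take all 950 doses → 700 still needed.
Source 28 (11.0): use full 550 → 150 doses to go.
Source A (24.0): take the remaining 150 → done.
Source 23, Source 22: unused.
Cost = 700×8.0 + 950×10.0 + 550×11.0 + 150×24.0 = 24750.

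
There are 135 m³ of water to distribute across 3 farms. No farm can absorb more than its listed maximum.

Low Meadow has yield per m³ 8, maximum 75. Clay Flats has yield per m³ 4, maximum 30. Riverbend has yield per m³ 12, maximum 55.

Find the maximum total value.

Rank by yield per m³: Riverbend 12 > Low Meadow 8 > Clay Flats 4.
Riverbend takes 55 to reach its cap of 55 — 80 left.
Low Meadow takes 75 to reach its cap of 75 — 5 left.
Clay Flats has room for 30 but only 5 remain, so it gets 5.
Total = 8×75 + 4×5 + 12×55 = 1280.

1280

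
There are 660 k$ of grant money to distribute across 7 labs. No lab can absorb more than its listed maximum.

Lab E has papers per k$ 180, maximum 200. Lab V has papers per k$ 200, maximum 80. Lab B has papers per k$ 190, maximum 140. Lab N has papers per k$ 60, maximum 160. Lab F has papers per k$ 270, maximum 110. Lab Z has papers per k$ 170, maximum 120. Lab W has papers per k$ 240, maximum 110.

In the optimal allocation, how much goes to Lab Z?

20

Rank by papers per k$: Lab F 270 > Lab W 240 > Lab V 200 > Lab B 190 > Lab E 180 > Lab Z 170 > Lab N 60.
Lab F takes 110 to reach its cap of 110 → 550 left.
Give Lab W 110 to hit its cap of 110 → 440 left.
Give Lab V 80 to hit its cap of 80 → 360 left.
Lab B: +140 to 140 (cap) → 220 left.
Lab E: +200 to 200 (cap) → 20 left.
Lab Z has room for 120 but only 20 remain, so it gets 20.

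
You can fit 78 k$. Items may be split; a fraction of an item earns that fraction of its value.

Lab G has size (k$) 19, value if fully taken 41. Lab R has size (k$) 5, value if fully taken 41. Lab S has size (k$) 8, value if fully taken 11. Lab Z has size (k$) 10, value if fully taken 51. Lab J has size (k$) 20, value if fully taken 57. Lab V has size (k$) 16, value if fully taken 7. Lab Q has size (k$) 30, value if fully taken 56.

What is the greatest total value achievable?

234.8

Rank by value-to-size ratio: Lab R 41/5≈8.2, Lab Z 51/10≈5.1, Lab J 57/20≈2.85, Lab G 41/19≈2.16, Lab Q 56/30≈1.87, Lab S 11/8≈1.38, Lab V 7/16≈0.438.
All 5 k$ of Lab R fit (value 41) → 73 remain.
All 10 k$ of Lab Z fit (value 51) → 63 remain.
Lab J: take in full, 20 k$ for value 57 → 43 left.
All 19 k$ of Lab G fit (value 41) → 24 remain.
Fill the last 24 k$ with part of Lab Q: 24/30 of it earns 44.8.
Total value = 234.8.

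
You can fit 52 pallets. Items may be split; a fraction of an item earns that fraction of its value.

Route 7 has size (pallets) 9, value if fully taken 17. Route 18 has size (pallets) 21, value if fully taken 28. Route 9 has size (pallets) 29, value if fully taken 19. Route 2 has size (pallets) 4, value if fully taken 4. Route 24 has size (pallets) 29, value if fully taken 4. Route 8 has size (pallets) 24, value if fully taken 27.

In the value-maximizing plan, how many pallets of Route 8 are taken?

22

Sort by value density: Route 7 17/9≈1.89, Route 18 28/21≈1.33, Route 8 27/24≈1.12, Route 2 4/4≈1, Route 9 19/29≈0.655, Route 24 4/29≈0.138.
All 9 pallets of Route 7 fit (value 17) → 43 remain.
Route 18: take in full, 21 pallets for value 28 → 22 left.
Fill the last 22 pallets with part of Route 8: 22/24 of it earns 24.75.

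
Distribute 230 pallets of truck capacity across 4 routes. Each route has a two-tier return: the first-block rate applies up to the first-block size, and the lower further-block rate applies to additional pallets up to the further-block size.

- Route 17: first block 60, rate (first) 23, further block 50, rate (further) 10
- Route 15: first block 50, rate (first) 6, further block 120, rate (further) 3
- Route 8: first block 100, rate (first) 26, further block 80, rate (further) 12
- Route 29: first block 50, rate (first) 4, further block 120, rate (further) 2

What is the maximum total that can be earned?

4820

Rank every tier by rate: Route 8/tier1 26 > Route 17/tier1 23 > Route 8/tier2 12 > Route 17/tier2 10 > Route 15/tier1 6 > Route 29/tier1 4 > Route 15/tier2 3 > Route 29/tier2 2.
Route 8/tier1 (26): +100 → 130 left.
Route 17/tier1 (23): +60 → 70 left.
Route 8/tier2: +70 of 80 at 12; pool empty.
Total = 26×100 + 23×60 + 12×70 = 4820.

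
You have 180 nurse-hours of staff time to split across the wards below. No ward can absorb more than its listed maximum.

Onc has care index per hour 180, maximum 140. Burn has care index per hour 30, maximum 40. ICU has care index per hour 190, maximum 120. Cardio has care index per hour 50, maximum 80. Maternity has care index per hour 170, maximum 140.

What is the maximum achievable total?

33600

Highest care index per hour first: ICU 190 > Onc 180 > Maternity 170 > Cardio 50 > Burn 30.
ICU takes 120 to reach its cap of 120 — 60 left.
Only 60 left; Onc takes them to reach 60.
Total = 180×60 + 190×120 = 33600.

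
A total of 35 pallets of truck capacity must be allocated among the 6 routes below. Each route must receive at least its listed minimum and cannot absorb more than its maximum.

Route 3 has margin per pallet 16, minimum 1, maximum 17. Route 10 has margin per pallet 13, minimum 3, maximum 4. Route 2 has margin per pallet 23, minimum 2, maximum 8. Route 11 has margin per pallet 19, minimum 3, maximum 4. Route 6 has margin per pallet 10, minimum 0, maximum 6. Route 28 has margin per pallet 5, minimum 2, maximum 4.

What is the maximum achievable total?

594

Meeting every minimum uses 1+3+2+3+0+2 = 11 pallets, leaving 24.
Highest margin per pallet first: Route 2 23 > Route 11 19 > Route 3 16 > Route 10 13 > Route 6 10 > Route 28 5.
Route 2: +6 to 8 (cap) ; 18 left.
Route 11: +1 to 4 (cap) ; 17 left.
Route 3 takes 16 more to reach its cap of 17 ; 1 left.
Give Route 10 1 more to hit its cap of 4 ; 0 left.
Total = 16×17 + 13×4 + 23×8 + 19×4 + 5×2 = 594.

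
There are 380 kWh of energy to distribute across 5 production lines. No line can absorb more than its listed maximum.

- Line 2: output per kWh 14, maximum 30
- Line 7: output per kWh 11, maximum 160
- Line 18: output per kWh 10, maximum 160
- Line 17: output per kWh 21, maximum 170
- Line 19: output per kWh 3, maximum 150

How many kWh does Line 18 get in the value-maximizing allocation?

20

Order the production lines by output per kWh: Line 17 21 > Line 2 14 > Line 7 11 > Line 18 10 > Line 19 3.
Line 17 takes 170 to reach its cap of 170 → 210 left.
Give Line 2 30 to hit its cap of 30 → 180 left.
Give Line 7 160 to hit its cap of 160 → 20 left.
Only 20 left; Line 18 takes them to reach 20.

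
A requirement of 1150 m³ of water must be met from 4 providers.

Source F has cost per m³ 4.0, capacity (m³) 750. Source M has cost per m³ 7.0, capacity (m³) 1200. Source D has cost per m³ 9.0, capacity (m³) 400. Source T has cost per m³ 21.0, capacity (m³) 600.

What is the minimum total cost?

5800

Fill from the cheapest provider first.
Source F at 4.0: take all 750 m³ → 400 still needed.
Source M at 7.0: take 400 of its 1200 → requirement met.
Source D, Source T: unused.
Cost = 750×4.0 + 400×7.0 = 5800.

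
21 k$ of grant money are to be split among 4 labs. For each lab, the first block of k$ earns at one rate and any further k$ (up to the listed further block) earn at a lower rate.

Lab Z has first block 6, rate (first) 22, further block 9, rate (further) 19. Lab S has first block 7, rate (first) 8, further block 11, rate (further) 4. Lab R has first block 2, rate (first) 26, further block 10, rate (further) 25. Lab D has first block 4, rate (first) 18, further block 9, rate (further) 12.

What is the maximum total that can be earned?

Treat each block as its own option and order by rate: Lab R/first 26 > Lab R/second 25 > Lab Z/first 22 > Lab Z/second 19 > Lab D/first 18 > Lab D/second 12 > Lab S/first 8 > Lab S/second 4.
Lab R first at 26: fill all 2 → 19 left.
Lab R second at 25: fill all 10 → 9 left.
Lab Z first at 22: fill all 6 → 3 left.
Lab Z/second: +3 of 9 at 19; pool empty.
Total = 26×2 + 25×10 + 22×6 + 19×3 = 491.

491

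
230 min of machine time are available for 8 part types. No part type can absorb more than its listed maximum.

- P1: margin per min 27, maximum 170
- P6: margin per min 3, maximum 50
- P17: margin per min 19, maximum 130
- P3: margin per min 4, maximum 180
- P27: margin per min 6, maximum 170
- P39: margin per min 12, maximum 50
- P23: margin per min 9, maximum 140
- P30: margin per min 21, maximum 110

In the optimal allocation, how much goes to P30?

Highest margin per min first: P1 27 > P30 21 > P17 19 > P39 12 > P23 9 > P27 6 > P3 4 > P6 3.
P1 takes 170 to reach its cap of 170 ; 60 left.
P30 has room for 110 but only 60 remain, so it gets 60.

60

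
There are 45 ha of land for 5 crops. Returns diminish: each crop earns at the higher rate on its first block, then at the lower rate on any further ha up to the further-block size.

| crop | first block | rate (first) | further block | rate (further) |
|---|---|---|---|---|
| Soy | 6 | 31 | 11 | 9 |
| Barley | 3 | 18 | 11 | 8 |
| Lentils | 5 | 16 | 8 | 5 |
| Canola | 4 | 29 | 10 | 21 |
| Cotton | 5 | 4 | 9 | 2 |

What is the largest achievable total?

Rank every tier by rate: Soy/first 31 > Canola/first 29 > Canola/second 21 > Barley/first 18 > Lentils/first 16 > Soy/second 9 > Barley/second 8 > Lentils/second 5 > Cotton/first 4 > Cotton/second 2.
Soy first at 31: fill all 6 → 39 left.
Canola/first (29): +4 → 35 left.
Fill Canola second block (10 at 21) → 25 left.
Fill Barley first block (3 at 18) → 22 left.
Lentils/first (16): +5 → 17 left.
Soy/second (9): +11 → 6 left.
Barley second at 8: only 6 left, fill 6.
Total = 31×6 + 29×4 + 21×10 + 18×3 + 16×5 + 9×11 + 8×6 = 793.

793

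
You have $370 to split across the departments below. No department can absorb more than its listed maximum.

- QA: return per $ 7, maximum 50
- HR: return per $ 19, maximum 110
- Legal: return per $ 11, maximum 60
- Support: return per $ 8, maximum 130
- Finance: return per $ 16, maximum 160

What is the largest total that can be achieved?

5630

Rank by return per $: HR 19 > Finance 16 > Legal 11 > Support 8 > QA 7.
HR takes 110 to reach its cap of 110 → 260 left.
Give Finance 160 to hit its cap of 160 → 100 left.
Give Legal 60 to hit its cap of 60 → 40 left.
Support: +40 (room for 130) → 40. Pool exhausted.
Total = 19×110 + 11×60 + 8×40 + 16×160 = 5630.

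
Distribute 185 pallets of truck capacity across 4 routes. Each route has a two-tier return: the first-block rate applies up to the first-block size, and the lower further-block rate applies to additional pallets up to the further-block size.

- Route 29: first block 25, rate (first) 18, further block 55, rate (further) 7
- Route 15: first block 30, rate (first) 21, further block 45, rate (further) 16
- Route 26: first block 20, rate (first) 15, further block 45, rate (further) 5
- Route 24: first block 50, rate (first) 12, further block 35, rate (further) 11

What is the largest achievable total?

2865

Treat each block as its own option and order by rate: Route 15/tier1 21 > Route 29/tier1 18 > Route 15/tier2 16 > Route 26/tier1 15 > Route 24/tier1 12 > Route 24/tier2 11 > Route 29/tier2 7 > Route 26/tier2 5.
Route 15/tier1 (21): +30 ; 155 left.
Route 29 tier1 at 18: fill all 25 ; 130 left.
Fill Route 15 tier2 block (45 at 16) ; 85 left.
Route 26 tier1 at 15: fill all 20 ; 65 left.
Route 24/tier1 (12): +50 ; 15 left.
15 remain; put them into Route 24 tier2 at 11.
Total = 21×30 + 18×25 + 16×45 + 15×20 + 12×50 + 11×15 = 2865.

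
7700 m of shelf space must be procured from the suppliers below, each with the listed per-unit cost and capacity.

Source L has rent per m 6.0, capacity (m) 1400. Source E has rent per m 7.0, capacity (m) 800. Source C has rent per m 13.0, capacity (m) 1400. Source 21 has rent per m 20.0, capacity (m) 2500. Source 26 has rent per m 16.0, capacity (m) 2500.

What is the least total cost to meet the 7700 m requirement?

Fill from the cheapest supplier first.
Take 1400 from Source L at 6.0 — need 6300 more.
Take 800 from Source E at 7.0 — need 5500 more.
Source C at 13.0: take all 1400 m — 4100 still needed.
Take 2500 from Source 26 at 16.0 — need 1600 more.
Source 21 at 20.0: take 1600 of its 2500 — requirement met.
Cost = 1400×6.0 + 800×7.0 + 1400×13.0 + 2500×16.0 + 1600×20.0 = 104200.

104200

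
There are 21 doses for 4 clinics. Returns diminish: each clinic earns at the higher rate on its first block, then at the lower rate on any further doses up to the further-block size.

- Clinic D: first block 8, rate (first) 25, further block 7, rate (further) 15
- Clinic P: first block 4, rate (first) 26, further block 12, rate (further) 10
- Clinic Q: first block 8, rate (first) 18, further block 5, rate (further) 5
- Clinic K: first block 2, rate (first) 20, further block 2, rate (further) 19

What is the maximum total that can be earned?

Treat each block as its own option and order by rate: Clinic P/tier1 26 > Clinic D/tier1 25 > Clinic K/tier1 20 > Clinic K/tier2 19 > Clinic Q/tier1 18 > Clinic D/tier2 15 > Clinic P/tier2 10 > Clinic Q/tier2 5.
Clinic P/tier1 (26): +4 → 17 left.
Fill Clinic D tier1 block (8 at 25) → 9 left.
Clinic K/tier1 (20): +2 → 7 left.
Clinic K tier2 at 19: fill all 2 → 5 left.
Clinic Q tier1 at 18: only 5 left, fill 5.
Total = 26×4 + 25×8 + 20×2 + 19×2 + 18×5 = 472.

472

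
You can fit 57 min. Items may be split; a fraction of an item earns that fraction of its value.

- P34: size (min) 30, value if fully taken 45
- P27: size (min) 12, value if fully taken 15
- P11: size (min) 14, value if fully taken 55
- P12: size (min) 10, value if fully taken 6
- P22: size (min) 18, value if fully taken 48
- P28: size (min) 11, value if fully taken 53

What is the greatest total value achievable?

Rank by value-to-size ratio: P28 53/11≈4.82, P11 55/14≈3.93, P22 48/18≈2.67, P34 45/30≈1.5, P27 15/12≈1.25, P12 6/10≈0.6.
All 11 min of P28 fit (value 53) → 46 remain.
Take all of P11 (14 min, value 55) → 32 min left.
Take all of P22 (18 min, value 48) → 14 min left.
Only 14 min remain; take 14/30 of P34 for value 45×14/30 = 21.
Total value = 177.

177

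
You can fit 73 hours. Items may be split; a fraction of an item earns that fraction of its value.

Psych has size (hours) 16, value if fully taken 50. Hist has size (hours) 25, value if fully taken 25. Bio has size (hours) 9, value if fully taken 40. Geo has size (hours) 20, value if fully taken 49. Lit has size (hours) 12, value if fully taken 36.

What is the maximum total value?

Rank by value-to-size ratio: Bio 40/9≈4.44, Psych 50/16≈3.12, Lit 36/12≈3, Geo 49/20≈2.45, Hist 25/25≈1.
All 9 hours of Bio fit (value 40) ; 64 remain.
Take all of Psych (16 hours, value 50) ; 48 hours left.
Lit: take in full, 12 hours for value 36 ; 36 left.
Take all of Geo (20 hours, value 49) ; 16 hours left.
16 hours left: a 16/25 share of Hist gives 25×16/25 = 16.
Total value = 191.

191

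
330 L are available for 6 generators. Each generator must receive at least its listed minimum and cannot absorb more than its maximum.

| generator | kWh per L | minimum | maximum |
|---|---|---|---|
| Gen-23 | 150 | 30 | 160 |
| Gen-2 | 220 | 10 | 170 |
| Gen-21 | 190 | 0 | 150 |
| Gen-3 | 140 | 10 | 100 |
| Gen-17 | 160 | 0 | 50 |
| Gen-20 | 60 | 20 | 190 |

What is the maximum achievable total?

63500

Meeting every minimum uses 30+10+0+10+0+20 = 70 L, leaving 260.
Rank by kWh per L: Gen-2 220 > Gen-21 190 > Gen-17 160 > Gen-23 150 > Gen-3 140 > Gen-20 60.
Give Gen-2 160 more to hit its cap of 170 — 100 left.
Gen-21: +100 (room for 150) → 100. Pool exhausted.
Total = 150×30 + 220×170 + 190×100 + 140×10 + 60×20 = 63500.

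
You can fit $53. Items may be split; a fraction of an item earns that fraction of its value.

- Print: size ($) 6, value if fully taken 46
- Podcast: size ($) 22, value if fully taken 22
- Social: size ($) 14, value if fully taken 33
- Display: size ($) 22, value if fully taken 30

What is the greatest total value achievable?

Rank by value-to-size ratio: Print 46/6≈7.67, Social 33/14≈2.36, Display 30/22≈1.36, Podcast 22/22≈1.
Print: take in full, 6 $ for value 46 — 47 left.
All 14 $ of Social fit (value 33) — 33 remain.
Display: take in full, 22 $ for value 30 — 11 left.
11 $ left: a 11/22 share of Podcast gives 22×11/22 = 11.
Total value = 120.

120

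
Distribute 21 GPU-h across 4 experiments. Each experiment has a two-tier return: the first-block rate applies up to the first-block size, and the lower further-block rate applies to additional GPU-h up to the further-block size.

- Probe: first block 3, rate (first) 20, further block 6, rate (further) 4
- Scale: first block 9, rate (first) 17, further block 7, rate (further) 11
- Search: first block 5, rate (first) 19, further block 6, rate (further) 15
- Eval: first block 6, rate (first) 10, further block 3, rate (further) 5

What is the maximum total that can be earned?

Rank every tier by rate: Probe/tier1 20 > Search/tier1 19 > Scale/tier1 17 > Search/tier2 15 > Scale/tier2 11 > Eval/tier1 10 > Eval/tier2 5 > Probe/tier2 4.
Fill Probe tier1 block (3 at 20) ; 18 left.
Search/tier1 (19): +5 ; 13 left.
Scale tier1 at 17: fill all 9 ; 4 left.
4 remain; put them into Search tier2 at 15.
Total = 20×3 + 19×5 + 17×9 + 15×4 = 368.

368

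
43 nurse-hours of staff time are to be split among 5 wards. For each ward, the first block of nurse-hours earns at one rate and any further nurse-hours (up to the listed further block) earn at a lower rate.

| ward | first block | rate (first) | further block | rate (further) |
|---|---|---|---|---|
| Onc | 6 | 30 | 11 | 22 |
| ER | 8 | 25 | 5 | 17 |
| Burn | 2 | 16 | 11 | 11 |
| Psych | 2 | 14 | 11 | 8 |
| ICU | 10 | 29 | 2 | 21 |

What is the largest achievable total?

1055

Rank every tier by rate: Onc/tier1 30 > ICU/tier1 29 > ER/tier1 25 > Onc/tier2 22 > ICU/tier2 21 > ER/tier2 17 > Burn/tier1 16 > Psych/tier1 14 > Burn/tier2 11 > Psych/tier2 8.
Onc/tier1 (30): +6 ; 37 left.
ICU tier1 at 29: fill all 10 ; 27 left.
Fill ER tier1 block (8 at 25) ; 19 left.
Fill Onc tier2 block (11 at 22) ; 8 left.
ICU tier2 at 21: fill all 2 ; 6 left.
ER tier2 at 17: fill all 5 ; 1 left.
Burn tier1 at 16: only 1 left, fill 1.
Total = 30×6 + 29×10 + 25×8 + 22×11 + 21×2 + 17×5 + 16×1 = 1055.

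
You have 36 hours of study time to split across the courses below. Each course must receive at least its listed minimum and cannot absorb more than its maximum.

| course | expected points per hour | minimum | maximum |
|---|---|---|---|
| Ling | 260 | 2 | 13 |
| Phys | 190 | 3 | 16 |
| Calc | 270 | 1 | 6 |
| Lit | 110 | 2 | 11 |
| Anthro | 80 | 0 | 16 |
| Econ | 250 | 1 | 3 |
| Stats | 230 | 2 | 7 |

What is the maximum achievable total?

8530

Meeting every minimum uses 2+3+1+2+0+1+2 = 11 hours, leaving 25.
Order the courses by expected points per hour: Calc 270 > Ling 260 > Econ 250 > Stats 230 > Phys 190 > Lit 110 > Anthro 80.
Give Calc 5 more to hit its cap of 6 — 20 left.
Give Ling 11 more to hit its cap of 13 — 9 left.
Econ takes 2 more to reach its cap of 3 — 7 left.
Give Stats 5 more to hit its cap of 7 — 2 left.
Phys: +2 (room for 13) → 5. Pool exhausted.
Total = 260×13 + 190×5 + 270×6 + 110×2 + 250×3 + 230×7 = 8530.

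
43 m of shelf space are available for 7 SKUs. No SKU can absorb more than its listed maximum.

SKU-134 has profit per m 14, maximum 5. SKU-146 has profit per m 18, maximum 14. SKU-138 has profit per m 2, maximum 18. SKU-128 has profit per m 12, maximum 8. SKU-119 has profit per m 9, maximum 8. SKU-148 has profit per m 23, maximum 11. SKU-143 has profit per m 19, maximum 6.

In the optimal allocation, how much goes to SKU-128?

7

Order the SKUs by profit per m: SKU-148 23 > SKU-143 19 > SKU-146 18 > SKU-134 14 > SKU-128 12 > SKU-119 9 > SKU-138 2.
SKU-148: +11 to 11 (cap) → 32 left.
Give SKU-143 6 to hit its cap of 6 → 26 left.
SKU-146 takes 14 to reach its cap of 14 → 12 left.
SKU-134 takes 5 to reach its cap of 5 → 7 left.
Only 7 left; SKU-128 takes them to reach 7.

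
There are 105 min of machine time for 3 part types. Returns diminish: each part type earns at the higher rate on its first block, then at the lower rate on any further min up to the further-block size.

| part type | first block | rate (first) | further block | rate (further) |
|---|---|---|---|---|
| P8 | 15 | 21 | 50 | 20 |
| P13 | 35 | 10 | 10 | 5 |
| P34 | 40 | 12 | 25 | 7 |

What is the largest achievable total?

Order all 6 blocks by rate: P8/first 21 > P8/second 20 > P34/first 12 > P13/first 10 > P34/second 7 > P13/second 5.
Fill P8 first block (15 at 21) — 90 left.
P8 second at 20: fill all 50 — 40 left.
Fill P34 first block (40 at 12) — 0 left.
Total = 21×15 + 20×50 + 12×40 = 1795.

1795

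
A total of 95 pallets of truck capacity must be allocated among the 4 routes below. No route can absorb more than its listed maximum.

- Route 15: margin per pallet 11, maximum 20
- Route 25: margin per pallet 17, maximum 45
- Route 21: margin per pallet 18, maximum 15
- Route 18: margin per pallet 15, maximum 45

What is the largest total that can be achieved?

Highest margin per pallet first: Route 21 18 > Route 25 17 > Route 18 15 > Route 15 11.
Give Route 21 15 to hit its cap of 15 — 80 left.
Route 25 takes 45 to reach its cap of 45 — 35 left.
Route 18: +35 (room for 45) → 35. Pool exhausted.
Total = 17×45 + 18×15 + 15×35 = 1560.

1560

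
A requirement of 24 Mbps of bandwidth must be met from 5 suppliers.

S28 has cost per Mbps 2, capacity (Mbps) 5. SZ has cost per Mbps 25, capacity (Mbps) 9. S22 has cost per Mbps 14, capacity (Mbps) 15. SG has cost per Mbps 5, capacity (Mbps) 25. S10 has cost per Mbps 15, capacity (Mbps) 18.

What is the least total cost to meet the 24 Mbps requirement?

Fill from the cheapest supplier first.
Take 5 from S28 at 2 → need 19 more.
SG (5): take the remaining 19 → done.
S22, S10, SZ: unused.
Cost = 5×2 + 19×5 = 105.

105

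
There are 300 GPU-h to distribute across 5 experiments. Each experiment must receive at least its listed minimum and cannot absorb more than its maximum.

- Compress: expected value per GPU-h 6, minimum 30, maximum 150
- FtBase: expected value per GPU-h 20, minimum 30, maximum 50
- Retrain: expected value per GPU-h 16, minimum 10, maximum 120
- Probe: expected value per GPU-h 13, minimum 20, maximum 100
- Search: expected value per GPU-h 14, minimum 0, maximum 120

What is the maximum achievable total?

Meeting every minimum uses 30+30+10+20+0 = 90 GPU-h, leaving 210.
Order the experiments by expected value per GPU-h: FtBase 20 > Retrain 16 > Search 14 > Probe 13 > Compress 6.
FtBase takes 20 more to reach its cap of 50 → 190 left.
Give Retrain 110 more to hit its cap of 120 → 80 left.
Search: +80 (room for 120) → 80. Pool exhausted.
Total = 6×30 + 20×50 + 16×120 + 13×20 + 14×80 = 4480.

4480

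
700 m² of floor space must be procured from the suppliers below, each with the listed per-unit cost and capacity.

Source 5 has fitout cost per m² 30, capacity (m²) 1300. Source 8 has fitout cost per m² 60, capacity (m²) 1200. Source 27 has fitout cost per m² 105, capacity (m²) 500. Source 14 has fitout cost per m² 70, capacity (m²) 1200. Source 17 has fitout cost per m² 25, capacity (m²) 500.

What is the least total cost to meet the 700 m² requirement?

Fill from the cheapest supplier first.
Take 500 from Source 17 at 25 — need 200 more.
Source 5 (30): take the remaining 200 — done.
Source 8, Source 14, Source 27: unused.
Cost = 500×25 + 200×30 = 18500.

18500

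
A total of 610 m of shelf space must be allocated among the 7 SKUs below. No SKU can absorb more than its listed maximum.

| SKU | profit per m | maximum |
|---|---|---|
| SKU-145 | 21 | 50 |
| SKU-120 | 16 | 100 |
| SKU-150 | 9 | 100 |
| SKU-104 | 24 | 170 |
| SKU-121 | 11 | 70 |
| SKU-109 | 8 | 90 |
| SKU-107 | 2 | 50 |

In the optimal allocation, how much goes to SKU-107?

Highest profit per m first: SKU-104 24 > SKU-145 21 > SKU-120 16 > SKU-121 11 > SKU-150 9 > SKU-109 8 > SKU-107 2.
SKU-104: +170 to 170 (cap) — 440 left.
SKU-145: +50 to 50 (cap) — 390 left.
SKU-120 takes 100 to reach its cap of 100 — 290 left.
Give SKU-121 70 to hit its cap of 70 — 220 left.
Give SKU-150 100 to hit its cap of 100 — 120 left.
SKU-109 takes 90 to reach its cap of 90 — 30 left.
Only 30 left; SKU-107 takes them to reach 30.

30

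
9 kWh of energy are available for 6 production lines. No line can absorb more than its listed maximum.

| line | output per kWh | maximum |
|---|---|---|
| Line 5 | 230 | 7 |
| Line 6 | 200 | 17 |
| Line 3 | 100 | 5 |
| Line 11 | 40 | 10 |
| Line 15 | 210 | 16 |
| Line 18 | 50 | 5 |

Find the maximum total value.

2030

Rank by output per kWh: Line 5 230 > Line 15 210 > Line 6 200 > Line 3 100 > Line 18 50 > Line 11 40.
Line 5: +7 to 7 (cap) — 2 left.
Only 2 left; Line 15 takes them to reach 2.
Total = 230×7 + 210×2 = 2030.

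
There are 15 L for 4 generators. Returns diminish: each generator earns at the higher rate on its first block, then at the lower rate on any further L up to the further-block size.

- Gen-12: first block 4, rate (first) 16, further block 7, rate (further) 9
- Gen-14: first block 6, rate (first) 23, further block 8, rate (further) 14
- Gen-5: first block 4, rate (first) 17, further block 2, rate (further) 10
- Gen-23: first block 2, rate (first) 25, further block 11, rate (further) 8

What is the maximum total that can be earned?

Rank every tier by rate: Gen-23/T1 25 > Gen-14/T1 23 > Gen-5/T1 17 > Gen-12/T1 16 > Gen-14/T2 14 > Gen-5/T2 10 > Gen-12/T2 9 > Gen-23/T2 8.
Fill Gen-23 T1 block (2 at 25) → 13 left.
Gen-14/T1 (23): +6 → 7 left.
Fill Gen-5 T1 block (4 at 17) → 3 left.
3 remain; put them into Gen-12 T1 at 16.
Total = 25×2 + 23×6 + 17×4 + 16×3 = 304.

304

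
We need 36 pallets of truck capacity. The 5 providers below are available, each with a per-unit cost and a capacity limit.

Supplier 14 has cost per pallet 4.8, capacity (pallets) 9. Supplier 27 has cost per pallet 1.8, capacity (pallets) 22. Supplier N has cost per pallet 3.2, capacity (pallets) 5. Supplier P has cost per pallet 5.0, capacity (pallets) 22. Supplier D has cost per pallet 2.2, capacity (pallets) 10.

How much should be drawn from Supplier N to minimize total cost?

4

Cheapest first:
Supplier 27 (1.8): use full 22 → 14 pallets to go.
Take 10 from Supplier D at 2.2 → need 4 more.
Supplier N at 3.2: take 4 of its 5 → requirement met.
Supplier 14, Supplier P: unused.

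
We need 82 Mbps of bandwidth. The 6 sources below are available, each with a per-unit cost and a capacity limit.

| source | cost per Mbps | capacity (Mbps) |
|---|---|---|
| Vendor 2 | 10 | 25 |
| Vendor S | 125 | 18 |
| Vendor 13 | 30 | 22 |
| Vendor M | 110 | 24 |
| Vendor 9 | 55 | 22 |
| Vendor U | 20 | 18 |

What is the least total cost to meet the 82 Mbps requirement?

Use sources in increasing cost order.
Vendor 2 at 10: take all 25 Mbps ; 57 still needed.
Vendor U (20): use full 18 ; 39 Mbps to go.
Take 22 from Vendor 13 at 30 ; need 17 more.
Vendor 9 at 55: take 17 of its 22 ; requirement met.
Vendor M, Vendor S: unused.
Cost = 25×10 + 18×20 + 22×30 + 17×55 = 2205.

2205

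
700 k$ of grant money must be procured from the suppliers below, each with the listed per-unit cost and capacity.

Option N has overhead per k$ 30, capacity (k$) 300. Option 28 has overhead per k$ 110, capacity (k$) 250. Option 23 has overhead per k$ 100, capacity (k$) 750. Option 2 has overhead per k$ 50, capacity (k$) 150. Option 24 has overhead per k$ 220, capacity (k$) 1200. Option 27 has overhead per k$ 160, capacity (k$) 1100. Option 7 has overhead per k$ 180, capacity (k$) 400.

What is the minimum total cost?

Fill from the cheapest supplier first.
Option N at 30: take all 300 k$ — 400 still needed.
Option 2 at 50: take all 150 k$ — 250 still needed.
Take 250 from Option 23 at 100 to finish.
Option 28, Option 27, Option 7, Option 24: unused.
Cost = 300×30 + 150×50 + 250×100 = 41500.

41500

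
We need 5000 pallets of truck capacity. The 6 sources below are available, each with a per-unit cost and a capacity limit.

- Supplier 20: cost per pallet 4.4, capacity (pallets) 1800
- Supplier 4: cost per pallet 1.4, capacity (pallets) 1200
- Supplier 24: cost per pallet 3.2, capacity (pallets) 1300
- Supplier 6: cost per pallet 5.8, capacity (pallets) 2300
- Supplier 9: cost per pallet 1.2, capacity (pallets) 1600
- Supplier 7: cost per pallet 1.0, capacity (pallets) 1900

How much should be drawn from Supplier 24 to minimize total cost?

300

Fill from the cheapest source first.
Supplier 7 at 1.0: take all 1900 pallets → 3100 still needed.
Supplier 9 (1.2): use full 1600 → 1500 pallets to go.
Take 1200 from Supplier 4 at 1.4 → need 300 more.
Supplier 24 (3.2): take the remaining 300 → done.
Supplier 20, Supplier 6: unused.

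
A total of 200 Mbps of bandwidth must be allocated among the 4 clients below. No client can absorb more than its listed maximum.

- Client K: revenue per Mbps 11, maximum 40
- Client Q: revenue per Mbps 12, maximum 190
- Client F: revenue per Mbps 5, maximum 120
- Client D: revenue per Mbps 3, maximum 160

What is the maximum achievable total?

Highest revenue per Mbps first: Client Q 12 > Client K 11 > Client F 5 > Client D 3.
Give Client Q 190 to hit its cap of 190 ; 10 left.
Client K: +10 (room for 40) → 10. Pool exhausted.
Total = 11×10 + 12×190 = 2390.

2390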